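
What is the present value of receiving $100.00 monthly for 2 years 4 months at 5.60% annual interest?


Present value of an ordinary annuity: PV = PMT × (1 − (1 + r)^(−n)) / r
Monthly rate r = 0.056/12 ≈ 0.00466667, n = 28
PV = $100.00 × (1 − (1 + 0.056/12)^(−28)) / (0.056/12)
PV = $100.00 × 26.190646
PV = $2,619.06

PV = PMT × (1-(1+r)^(-n))/r = $2,619.06


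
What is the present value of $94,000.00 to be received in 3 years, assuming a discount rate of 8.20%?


Present value formula: PV = FV / (1 + r)^t
PV = $94,000.00 / (1 + 0.082)^3
PV = $94,000.00 / 1.2667234
PV = $74,207.20

PV = FV / (1 + r)^t = $74,207.20


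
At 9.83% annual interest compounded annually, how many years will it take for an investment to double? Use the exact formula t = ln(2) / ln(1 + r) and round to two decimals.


Doubling condition: (1 + r)^t = 2
Take ln of both sides: t × ln(1 + r) = ln(2)
t = ln(2) / ln(1 + r)
t = 0.693147 / 0.093764
t = 7.39

t = ln(2) / ln(1 + r) = 7.39 years


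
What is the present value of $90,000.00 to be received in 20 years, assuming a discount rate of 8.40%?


Present value formula: PV = FV / (1 + r)^t
PV = $90,000.00 / (1 + 0.084)^20
PV = $90,000.00 / 5.018635
PV = $17,933.16

PV = FV / (1 + r)^t = $17,933.16


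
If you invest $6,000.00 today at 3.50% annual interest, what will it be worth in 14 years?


Future value formula: FV = PV × (1 + r)^t
FV = $6,000.00 × (1 + 0.035)^14
FV = $6,000.00 × 1.618695
FV = $9,712.17

FV = PV × (1 + r)^t = $9,712.17


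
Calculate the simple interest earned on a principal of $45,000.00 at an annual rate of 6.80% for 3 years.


Simple interest formula: I = P × r × t
I = $45,000.00 × 0.068 × 3
I = $9,180.00

I = P × r × t = $9,180.00


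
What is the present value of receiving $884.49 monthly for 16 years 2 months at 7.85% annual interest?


Present value of an ordinary annuity: PV = PMT × (1 − (1 + r)^(−n)) / r
Monthly rate r = 0.0785/12 ≈ 0.00654167, n = 194
PV = $884.49 × (1 − (1 + 0.0785/12)^(−194)) / (0.0785/12)
PV = $884.49 × 109.719241
PV = $97,045.57

PV = PMT × (1-(1+r)^(-n))/r = $97,045.57


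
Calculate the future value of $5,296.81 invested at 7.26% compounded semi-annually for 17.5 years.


Compound interest formula: A = P(1 + r/n)^(nt)
A = $5,296.81 × (1 + 0.0726/2)^(2 × 17.5)
Growth factor: (1 + 0.0726/2)^35 = 3.483312
A = $5,296.81 × 3.483312
A = $18,450.44

A = P(1 + r/n)^(nt) = $18,450.44


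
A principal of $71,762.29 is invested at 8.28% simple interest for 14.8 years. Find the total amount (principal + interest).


Total amount formula: A = P(1 + rt) = P + P·r·t
Interest: I = P × r × t = $71,762.29 × 0.0828 × 14.8 = $87,940.38
A = P + I = $71,762.29 + $87,940.38 = $159,702.67

A = P + I = P(1 + rt) = $159,702.67


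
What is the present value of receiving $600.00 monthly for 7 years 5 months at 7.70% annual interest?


Present value of an ordinary annuity: PV = PMT × (1 − (1 + r)^(−n)) / r
Monthly rate r = 0.077/12 ≈ 0.00641667, n = 89
PV = $600.00 × (1 − (1 + 0.077/12)^(−89)) / (0.077/12)
PV = $600.00 × 67.644982
PV = $40,586.99

PV = PMT × (1-(1+r)^(-n))/r = $40,586.99


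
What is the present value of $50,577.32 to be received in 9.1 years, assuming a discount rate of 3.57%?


Present value formula: PV = FV / (1 + r)^t
PV = $50,577.32 / (1 + 0.0357)^9.1
PV = $50,577.32 / 1.3760341
PV = $36,755.86

PV = FV / (1 + r)^t = $36,755.86


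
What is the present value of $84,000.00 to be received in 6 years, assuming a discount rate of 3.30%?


Present value formula: PV = FV / (1 + r)^t
PV = $84,000.00 / (1 + 0.033)^6
PV = $84,000.00 / 1.2150718
PV = $69,131.72

PV = FV / (1 + r)^t = $69,131.72


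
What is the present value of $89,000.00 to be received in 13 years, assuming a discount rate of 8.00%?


Present value formula: PV = FV / (1 + r)^t
PV = $89,000.00 / (1 + 0.08)^13
PV = $89,000.00 / 2.7196237
PV = $32,725.12

PV = FV / (1 + r)^t = $32,725.12


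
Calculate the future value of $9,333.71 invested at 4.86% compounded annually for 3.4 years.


Compound interest formula: A = P(1 + r/n)^(nt)
A = $9,333.71 × (1 + 0.0486/1)^(1 × 3.4)
Growth factor: (1 + 0.0486/1)^3.4 = 1.175096
A = $9,333.71 × 1.175096
A = $10,968.01

A = P(1 + r/n)^(nt) = $10,968.01


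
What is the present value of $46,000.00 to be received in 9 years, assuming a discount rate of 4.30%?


Present value formula: PV = FV / (1 + r)^t
PV = $46,000.00 / (1 + 0.043)^9
PV = $46,000.00 / 1.4606924
PV = $31,491.91

PV = FV / (1 + r)^t = $31,491.91


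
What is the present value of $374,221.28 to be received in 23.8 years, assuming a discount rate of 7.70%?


Present value formula: PV = FV / (1 + r)^t
PV = $374,221.28 / (1 + 0.077)^23.8
PV = $374,221.28 / 5.8443167
PV = $64,031.66

PV = FV / (1 + r)^t = $64,031.66


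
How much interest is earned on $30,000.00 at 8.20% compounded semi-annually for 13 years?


Compound interest earned = final amount − principal.
A = P(1 + r/n)^(nt) = $30,000.00 × (1 + 0.082/2)^(2 × 13) = $85,278.63
Interest = A − P = $85,278.63 − $30,000.00 = $55,278.63

Interest = A - P = $55,278.63


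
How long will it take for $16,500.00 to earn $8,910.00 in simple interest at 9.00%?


Rearrange the simple interest formula for t:
I = P × r × t  ⇒  t = I / (P × r)
t = $8,910.00 / ($16,500.00 × 0.09)
t = 6

t = I/(P×r) = 6 years


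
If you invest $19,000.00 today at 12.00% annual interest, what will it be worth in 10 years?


Future value formula: FV = PV × (1 + r)^t
FV = $19,000.00 × (1 + 0.12)^10
FV = $19,000.00 × 3.1058482
FV = $59,011.12

FV = PV × (1 + r)^t = $59,011.12


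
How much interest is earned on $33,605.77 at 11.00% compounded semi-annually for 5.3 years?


Compound interest earned = final amount − principal.
A = P(1 + r/n)^(nt) = $33,605.77 × (1 + 0.11/2)^(2 × 5.3) = $59,277.51
Interest = A − P = $59,277.51 − $33,605.77 = $25,671.74

Interest = A - P = $25,671.74


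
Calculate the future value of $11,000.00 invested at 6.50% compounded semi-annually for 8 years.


Compound interest formula: A = P(1 + r/n)^(nt)
A = $11,000.00 × (1 + 0.065/2)^(2 × 8)
Growth factor: (1 + 0.065/2)^16 = 1.668173
A = $11,000.00 × 1.668173
A = $18,349.90

A = P(1 + r/n)^(nt) = $18,349.90


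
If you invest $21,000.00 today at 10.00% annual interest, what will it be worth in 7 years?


Future value formula: FV = PV × (1 + r)^t
FV = $21,000.00 × (1 + 0.1)^7
FV = $21,000.00 × 1.948717
FV = $40,923.06

FV = PV × (1 + r)^t = $40,923.06


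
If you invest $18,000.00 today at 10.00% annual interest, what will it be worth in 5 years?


Future value formula: FV = PV × (1 + r)^t
FV = $18,000.00 × (1 + 0.1)^5
FV = $18,000.00 × 1.610510
FV = $28,989.18

FV = PV × (1 + r)^t = $28,989.18


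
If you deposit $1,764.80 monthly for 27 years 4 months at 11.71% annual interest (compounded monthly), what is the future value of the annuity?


Future value of an ordinary annuity: FV = PMT × ((1 + r)^n − 1) / r
Monthly rate r = 0.1171/12 ≈ 0.00975833, n = 328
FV = $1,764.80 × ((1 + 0.1171/12)^328 − 1) / (0.1171/12)
FV = $1,764.80 × 2374.641168
FV = $4,190,766.73

FV = PMT × ((1+r)^n - 1)/r = $4,190,766.73


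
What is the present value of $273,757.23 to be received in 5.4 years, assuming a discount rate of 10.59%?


Present value formula: PV = FV / (1 + r)^t
PV = $273,757.23 / (1 + 0.1059)^5.4
PV = $273,757.23 / 1.7221288
PV = $158,964.43

PV = FV / (1 + r)^t = $158,964.43


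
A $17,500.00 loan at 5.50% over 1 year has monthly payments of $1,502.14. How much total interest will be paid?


Total paid over the life of the loan = PMT × n.
Total paid = $1,502.14 × 12 = $18,025.68
Total interest = total paid − principal = $18,025.68 − $17,500.00 = $525.68

Total interest = (PMT × n) - PV = $525.68


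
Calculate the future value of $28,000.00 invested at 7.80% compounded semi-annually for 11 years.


Compound interest formula: A = P(1 + r/n)^(nt)
A = $28,000.00 × (1 + 0.078/2)^(2 × 11)
Growth factor: (1 + 0.078/2)^22 = 2.320289
A = $28,000.00 × 2.320289
A = $64,968.09

A = P(1 + r/n)^(nt) = $64,968.09


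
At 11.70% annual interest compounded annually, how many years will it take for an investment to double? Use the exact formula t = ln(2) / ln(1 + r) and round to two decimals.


Doubling condition: (1 + r)^t = 2
Take ln of both sides: t × ln(1 + r) = ln(2)
t = ln(2) / ln(1 + r)
t = 0.693147 / 0.110647
t = 6.26

t = ln(2) / ln(1 + r) = 6.26 years


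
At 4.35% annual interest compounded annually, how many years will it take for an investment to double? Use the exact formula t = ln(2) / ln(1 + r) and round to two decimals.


Doubling condition: (1 + r)^t = 2
Take ln of both sides: t × ln(1 + r) = ln(2)
t = ln(2) / ln(1 + r)
t = 0.693147 / 0.042580
t = 16.28

t = ln(2) / ln(1 + r) = 16.28 years


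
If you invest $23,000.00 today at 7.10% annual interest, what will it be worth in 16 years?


Future value formula: FV = PV × (1 + r)^t
FV = $23,000.00 × (1 + 0.071)^16
FV = $23,000.00 × 2.996619
FV = $68,922.24

FV = PV × (1 + r)^t = $68,922.24


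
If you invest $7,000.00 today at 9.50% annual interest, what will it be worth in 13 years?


Future value formula: FV = PV × (1 + r)^t
FV = $7,000.00 × (1 + 0.095)^13
FV = $7,000.00 × 3.2537453
FV = $22,776.22

FV = PV × (1 + r)^t = $22,776.22


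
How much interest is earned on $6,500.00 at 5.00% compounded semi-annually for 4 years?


Compound interest earned = final amount − principal.
A = P(1 + r/n)^(nt) = $6,500.00 × (1 + 0.05/2)^(2 × 4) = $7,919.62
Interest = A − P = $7,919.62 − $6,500.00 = $1,419.62

Interest = A - P = $1,419.62


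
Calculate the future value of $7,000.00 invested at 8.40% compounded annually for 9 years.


Compound interest formula: A = P(1 + r/n)^(nt)
A = $7,000.00 × (1 + 0.084/1)^(1 × 9)
Growth factor: (1 + 0.084/1)^9 = 2.066634
A = $7,000.00 × 2.066634
A = $14,466.44

A = P(1 + r/n)^(nt) = $14,466.44


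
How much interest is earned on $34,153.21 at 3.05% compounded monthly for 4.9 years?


Compound interest earned = final amount − principal.
A = P(1 + r/n)^(nt) = $34,153.21 × (1 + 0.0305/12)^(12 × 4.9) = $39,651.03
Interest = A − P = $39,651.03 − $34,153.21 = $5,497.82

Interest = A - P = $5,497.82


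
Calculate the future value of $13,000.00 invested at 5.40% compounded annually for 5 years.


Compound interest formula: A = P(1 + r/n)^(nt)
A = $13,000.00 × (1 + 0.054/1)^(1 × 5)
Growth factor: (1 + 0.054/1)^5 = 1.300778
A = $13,000.00 × 1.300778
A = $16,910.11

A = P(1 + r/n)^(nt) = $16,910.11


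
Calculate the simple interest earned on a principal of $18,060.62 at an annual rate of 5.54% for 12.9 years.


Simple interest formula: I = P × r × t
I = $18,060.62 × 0.0554 × 12.9
I = $12,907.20

I = P × r × t = $12,907.20


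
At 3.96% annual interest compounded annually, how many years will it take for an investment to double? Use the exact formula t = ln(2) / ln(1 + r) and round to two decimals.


Doubling condition: (1 + r)^t = 2
Take ln of both sides: t × ln(1 + r) = ln(2)
t = ln(2) / ln(1 + r)
t = 0.693147 / 0.038836
t = 17.85

t = ln(2) / ln(1 + r) = 17.85 years


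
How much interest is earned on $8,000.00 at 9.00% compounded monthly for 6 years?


Compound interest earned = final amount − principal.
A = P(1 + r/n)^(nt) = $8,000.00 × (1 + 0.09/12)^(12 × 6) = $13,700.42
Interest = A − P = $13,700.42 − $8,000.00 = $5,700.42

Interest = A - P = $5,700.42


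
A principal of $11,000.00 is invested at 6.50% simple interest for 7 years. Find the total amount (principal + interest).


Total amount formula: A = P(1 + rt) = P + P·r·t
Interest: I = P × r × t = $11,000.00 × 0.065 × 7 = $5,005.00
A = P + I = $11,000.00 + $5,005.00 = $16,005.00

A = P + I = P(1 + rt) = $16,005.00


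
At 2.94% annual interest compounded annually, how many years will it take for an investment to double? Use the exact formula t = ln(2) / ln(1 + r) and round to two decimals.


Doubling condition: (1 + r)^t = 2
Take ln of both sides: t × ln(1 + r) = ln(2)
t = ln(2) / ln(1 + r)
t = 0.693147 / 0.028976
t = 23.92

t = ln(2) / ln(1 + r) = 23.92 years


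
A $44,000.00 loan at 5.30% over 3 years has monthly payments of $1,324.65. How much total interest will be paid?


Total paid over the life of the loan = PMT × n.
Total paid = $1,324.65 × 36 = $47,687.40
Total interest = total paid − principal = $47,687.40 − $44,000.00 = $3,687.40

Total interest = (PMT × n) - PV = $3,687.40


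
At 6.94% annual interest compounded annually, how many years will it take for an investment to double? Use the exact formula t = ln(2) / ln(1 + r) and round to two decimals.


Doubling condition: (1 + r)^t = 2
Take ln of both sides: t × ln(1 + r) = ln(2)
t = ln(2) / ln(1 + r)
t = 0.693147 / 0.067098
t = 10.33

t = ln(2) / ln(1 + r) = 10.33 years


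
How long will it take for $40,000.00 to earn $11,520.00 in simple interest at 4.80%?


Rearrange the simple interest formula for t:
I = P × r × t  ⇒  t = I / (P × r)
t = $11,520.00 / ($40,000.00 × 0.048)
t = 6

t = I/(P×r) = 6 years


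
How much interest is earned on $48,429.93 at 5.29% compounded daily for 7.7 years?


Compound interest earned = final amount − principal.
A = P(1 + r/n)^(nt) = $48,429.93 × (1 + 0.0529/365)^(365 × 7.7) = $72,778.35
Interest = A − P = $72,778.35 − $48,429.93 = $24,348.42

Interest = A - P = $24,348.42


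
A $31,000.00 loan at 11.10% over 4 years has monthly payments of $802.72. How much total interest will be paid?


Total paid over the life of the loan = PMT × n.
Total paid = $802.72 × 48 = $38,530.56
Total interest = total paid − principal = $38,530.56 − $31,000.00 = $7,530.56

Total interest = (PMT × n) - PV = $7,530.56


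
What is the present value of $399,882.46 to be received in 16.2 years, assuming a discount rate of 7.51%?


Present value formula: PV = FV / (1 + r)^t
PV = $399,882.46 / (1 + 0.0751)^16.2
PV = $399,882.46 / 3.2320016
PV = $123,725.95

PV = FV / (1 + r)^t = $123,725.95


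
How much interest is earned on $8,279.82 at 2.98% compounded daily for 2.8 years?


Compound interest earned = final amount − principal.
A = P(1 + r/n)^(nt) = $8,279.82 × (1 + 0.0298/365)^(365 × 2.8) = $9,000.30
Interest = A − P = $9,000.30 − $8,279.82 = $720.48

Interest = A - P = $720.48


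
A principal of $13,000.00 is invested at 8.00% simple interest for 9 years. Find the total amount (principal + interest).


Total amount formula: A = P(1 + rt) = P + P·r·t
Interest: I = P × r × t = $13,000.00 × 0.08 × 9 = $9,360.00
A = P + I = $13,000.00 + $9,360.00 = $22,360.00

A = P + I = P(1 + rt) = $22,360.00


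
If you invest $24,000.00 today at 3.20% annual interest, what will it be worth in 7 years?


Future value formula: FV = PV × (1 + r)^t
FV = $24,000.00 × (1 + 0.032)^7
FV = $24,000.00 × 1.2466883
FV = $29,920.52

FV = PV × (1 + r)^t = $29,920.52


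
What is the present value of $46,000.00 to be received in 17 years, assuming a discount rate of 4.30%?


Present value formula: PV = FV / (1 + r)^t
PV = $46,000.00 / (1 + 0.043)^17
PV = $46,000.00 / 2.045659
PV = $22,486.64

PV = FV / (1 + r)^t = $22,486.64


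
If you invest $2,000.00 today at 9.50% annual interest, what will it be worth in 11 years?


Future value formula: FV = PV × (1 + r)^t
FV = $2,000.00 × (1 + 0.095)^11
FV = $2,000.00 × 2.713659
FV = $5,427.32

FV = PV × (1 + r)^t = $5,427.32


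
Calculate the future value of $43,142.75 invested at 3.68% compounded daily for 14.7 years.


Compound interest formula: A = P(1 + r/n)^(nt)
A = $43,142.75 × (1 + 0.0368/365)^(365 × 14.7)
Growth factor: (1 + 0.0368/365)^5365.5 = 1.7176082
A = $43,142.75 × 1.7176082
A = $74,102.34

A = P(1 + r/n)^(nt) = $74,102.34


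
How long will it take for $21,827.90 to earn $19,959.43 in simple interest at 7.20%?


Rearrange the simple interest formula for t:
I = P × r × t  ⇒  t = I / (P × r)
t = $19,959.43 / ($21,827.90 × 0.072)
t = 12.7

t = I/(P×r) = 12.7 years


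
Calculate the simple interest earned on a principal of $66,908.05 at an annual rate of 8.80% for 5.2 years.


Simple interest formula: I = P × r × t
I = $66,908.05 × 0.088 × 5.2
I = $30,617.12

I = P × r × t = $30,617.12


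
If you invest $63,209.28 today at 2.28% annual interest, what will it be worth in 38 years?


Future value formula: FV = PV × (1 + r)^t
FV = $63,209.28 × (1 + 0.0228)^38
FV = $63,209.28 × 2.355306
FV = $148,877.20

FV = PV × (1 + r)^t = $148,877.20


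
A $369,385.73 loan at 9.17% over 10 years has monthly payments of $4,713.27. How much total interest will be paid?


Total paid over the life of the loan = PMT × n.
Total paid = $4,713.27 × 120 = $565,592.40
Total interest = total paid − principal = $565,592.40 − $369,385.73 = $196,206.67

Total interest = (PMT × n) - PV = $196,206.67


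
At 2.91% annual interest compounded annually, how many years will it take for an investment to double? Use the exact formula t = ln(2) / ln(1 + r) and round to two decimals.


Doubling condition: (1 + r)^t = 2
Take ln of both sides: t × ln(1 + r) = ln(2)
t = ln(2) / ln(1 + r)
t = 0.693147 / 0.028685
t = 24.16

t = ln(2) / ln(1 + r) = 24.16 years


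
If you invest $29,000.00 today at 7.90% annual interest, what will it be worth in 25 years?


Future value formula: FV = PV × (1 + r)^t
FV = $29,000.00 × (1 + 0.079)^25
FV = $29,000.00 × 6.6916947
FV = $194,059.15

FV = PV × (1 + r)^t = $194,059.15


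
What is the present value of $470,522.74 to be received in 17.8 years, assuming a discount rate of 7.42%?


Present value formula: PV = FV / (1 + r)^t
PV = $470,522.74 / (1 + 0.0742)^17.8
PV = $470,522.74 / 3.5753259
PV = $131,602.76

PV = FV / (1 + r)^t = $131,602.76


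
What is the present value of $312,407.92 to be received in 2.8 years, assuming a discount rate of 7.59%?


Present value formula: PV = FV / (1 + r)^t
PV = $312,407.92 / (1 + 0.0759)^2.8
PV = $312,407.92 / 1.22732997
PV = $254,542.73

PV = FV / (1 + r)^t = $254,542.73


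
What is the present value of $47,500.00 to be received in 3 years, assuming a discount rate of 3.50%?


Present value formula: PV = FV / (1 + r)^t
PV = $47,500.00 / (1 + 0.035)^3
PV = $47,500.00 / 1.1087179
PV = $42,842.28

PV = FV / (1 + r)^t = $42,842.28


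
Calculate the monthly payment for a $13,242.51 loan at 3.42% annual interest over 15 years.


Loan payment formula: PMT = PV × r / (1 − (1 + r)^(−n))
Monthly rate r = 0.0342/12 = 0.00285, n = 180 months
Denominator: 1 − (1 + 0.0342/12)^(−180) = 0.400866
PMT = $13,242.51 × (0.0342/12) / 0.400866
PMT = $94.15 per month

PMT = PV × r / (1-(1+r)^(-n)) = $94.15/month


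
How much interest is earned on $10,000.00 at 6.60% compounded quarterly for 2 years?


Compound interest earned = final amount − principal.
A = P(1 + r/n)^(nt) = $10,000.00 × (1 + 0.066/4)^(4 × 2) = $11,398.80
Interest = A − P = $11,398.80 − $10,000.00 = $1,398.80

Interest = A - P = $1,398.80


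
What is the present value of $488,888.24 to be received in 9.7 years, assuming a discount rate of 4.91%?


Present value formula: PV = FV / (1 + r)^t
PV = $488,888.24 / (1 + 0.0491)^9.7
PV = $488,888.24 / 1.5919294
PV = $307,104.22

PV = FV / (1 + r)^t = $307,104.22


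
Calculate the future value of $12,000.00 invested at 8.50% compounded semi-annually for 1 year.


Compound interest formula: A = P(1 + r/n)^(nt)
A = $12,000.00 × (1 + 0.085/2)^(2 × 1)
Growth factor: (1 + 0.085/2)^2 = 1.086806
A = $12,000.00 × 1.086806
A = $13,041.67

A = P(1 + r/n)^(nt) = $13,041.67


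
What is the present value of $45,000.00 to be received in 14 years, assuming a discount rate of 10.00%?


Present value formula: PV = FV / (1 + r)^t
PV = $45,000.00 / (1 + 0.1)^14
PV = $45,000.00 / 3.797498
PV = $11,849.91

PV = FV / (1 + r)^t = $11,849.91


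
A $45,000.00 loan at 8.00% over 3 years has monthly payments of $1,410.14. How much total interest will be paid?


Total paid over the life of the loan = PMT × n.
Total paid = $1,410.14 × 36 = $50,765.04
Total interest = total paid − principal = $50,765.04 − $45,000.00 = $5,765.04

Total interest = (PMT × n) - PV = $5,765.04


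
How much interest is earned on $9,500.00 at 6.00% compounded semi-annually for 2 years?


Compound interest earned = final amount − principal.
A = P(1 + r/n)^(nt) = $9,500.00 × (1 + 0.06/2)^(2 × 2) = $10,692.33
Interest = A − P = $10,692.33 − $9,500.00 = $1,192.33

Interest = A - P = $1,192.33


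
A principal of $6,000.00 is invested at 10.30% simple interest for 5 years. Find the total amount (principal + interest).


Total amount formula: A = P(1 + rt) = P + P·r·t
Interest: I = P × r × t = $6,000.00 × 0.103 × 5 = $3,090.00
A = P + I = $6,000.00 + $3,090.00 = $9,090.00

A = P + I = P(1 + rt) = $9,090.00


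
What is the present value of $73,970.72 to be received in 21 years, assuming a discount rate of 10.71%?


Present value formula: PV = FV / (1 + r)^t
PV = $73,970.72 / (1 + 0.1071)^21
PV = $73,970.72 / 8.470789
PV = $8,732.45

PV = FV / (1 + r)^t = $8,732.45


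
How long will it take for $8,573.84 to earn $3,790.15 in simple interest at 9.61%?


Rearrange the simple interest formula for t:
I = P × r × t  ⇒  t = I / (P × r)
t = $3,790.15 / ($8,573.84 × 0.0961)
t = 4.6

t = I/(P×r) = 4.6 years


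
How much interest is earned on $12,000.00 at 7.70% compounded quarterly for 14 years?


Compound interest earned = final amount − principal.
A = P(1 + r/n)^(nt) = $12,000.00 × (1 + 0.077/4)^(4 × 14) = $34,906.12
Interest = A − P = $34,906.12 − $12,000.00 = $22,906.12

Interest = A - P = $22,906.12


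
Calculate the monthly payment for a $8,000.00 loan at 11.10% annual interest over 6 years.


Loan payment formula: PMT = PV × r / (1 − (1 + r)^(−n))
Monthly rate r = 0.111/12 = 0.00925, n = 72 months
Denominator: 1 − (1 + 0.111/12)^(−72) = 0.484665
PMT = $8,000.00 × (0.111/12) / 0.484665
PMT = $152.68 per month

PMT = PV × r / (1-(1+r)^(-n)) = $152.68/month


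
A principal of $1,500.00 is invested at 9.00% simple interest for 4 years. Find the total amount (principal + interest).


Total amount formula: A = P(1 + rt) = P + P·r·t
Interest: I = P × r × t = $1,500.00 × 0.09 × 4 = $540.00
A = P + I = $1,500.00 + $540.00 = $2,040.00

A = P + I = P(1 + rt) = $2,040.00


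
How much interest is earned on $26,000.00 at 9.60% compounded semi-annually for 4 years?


Compound interest earned = final amount − principal.
A = P(1 + r/n)^(nt) = $26,000.00 × (1 + 0.096/2)^(2 × 4) = $37,832.38
Interest = A − P = $37,832.38 − $26,000.00 = $11,832.38

Interest = A - P = $11,832.38


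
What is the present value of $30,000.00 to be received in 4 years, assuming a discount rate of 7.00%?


Present value formula: PV = FV / (1 + r)^t
PV = $30,000.00 / (1 + 0.07)^4
PV = $30,000.00 / 1.310796
PV = $22,886.86

PV = FV / (1 + r)^t = $22,886.86


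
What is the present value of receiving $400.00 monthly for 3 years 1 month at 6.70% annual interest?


Present value of an ordinary annuity: PV = PMT × (1 − (1 + r)^(−n)) / r
Monthly rate r = 0.067/12 ≈ 0.00558333, n = 37
PV = $400.00 × (1 − (1 + 0.067/12)^(−37)) / (0.067/12)
PV = $400.00 × 33.344606
PV = $13,337.84

PV = PMT × (1-(1+r)^(-n))/r = $13,337.84


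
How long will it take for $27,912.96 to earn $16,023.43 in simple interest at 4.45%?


Rearrange the simple interest formula for t:
I = P × r × t  ⇒  t = I / (P × r)
t = $16,023.43 / ($27,912.96 × 0.0445)
t = 12.9

t = I/(P×r) = 12.9 years


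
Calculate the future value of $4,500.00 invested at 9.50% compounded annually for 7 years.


Compound interest formula: A = P(1 + r/n)^(nt)
A = $4,500.00 × (1 + 0.095/1)^(1 × 7)
Growth factor: (1 + 0.095/1)^7 = 1.887552
A = $4,500.00 × 1.887552
A = $8,493.98

A = P(1 + r/n)^(nt) = $8,493.98


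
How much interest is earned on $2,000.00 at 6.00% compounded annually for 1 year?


Compound interest earned = final amount − principal.
A = P(1 + r/n)^(nt) = $2,000.00 × (1 + 0.06/1)^(1 × 1) = $2,120.00
Interest = A − P = $2,120.00 − $2,000.00 = $120.00

Interest = A - P = $120.00


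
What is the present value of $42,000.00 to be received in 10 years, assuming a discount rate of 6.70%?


Present value formula: PV = FV / (1 + r)^t
PV = $42,000.00 / (1 + 0.067)^10
PV = $42,000.00 / 1.9126883
PV = $21,958.62

PV = FV / (1 + r)^t = $21,958.62


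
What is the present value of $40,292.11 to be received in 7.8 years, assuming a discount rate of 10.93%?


Present value formula: PV = FV / (1 + r)^t
PV = $40,292.11 / (1 + 0.1093)^7.8
PV = $40,292.11 / 2.245858
PV = $17,940.63

PV = FV / (1 + r)^t = $17,940.63


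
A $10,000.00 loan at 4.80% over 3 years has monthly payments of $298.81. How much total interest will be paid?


Total paid over the life of the loan = PMT × n.
Total paid = $298.81 × 36 = $10,757.16
Total interest = total paid − principal = $10,757.16 − $10,000.00 = $757.16

Total interest = (PMT × n) - PV = $757.16


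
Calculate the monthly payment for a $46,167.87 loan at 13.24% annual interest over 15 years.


Loan payment formula: PMT = PV × r / (1 − (1 + r)^(−n))
Monthly rate r = 0.1324/12 ≈ 0.01103333, n = 180 months
Denominator: 1 − (1 + 0.1324/12)^(−180) = 0.8612559
PMT = $46,167.87 × (0.1324/12) / 0.8612559
PMT = $591.45 per month

PMT = PV × r / (1-(1+r)^(-n)) = $591.45/month


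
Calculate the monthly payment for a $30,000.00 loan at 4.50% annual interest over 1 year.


Loan payment formula: PMT = PV × r / (1 − (1 + r)^(−n))
Monthly rate r = 0.045/12 = 0.00375, n = 12 months
Denominator: 1 − (1 + 0.045/12)^(−12) = 0.043922
PMT = $30,000.00 × (0.045/12) / 0.043922
PMT = $2,561.36 per month

PMT = PV × r / (1-(1+r)^(-n)) = $2,561.36/month


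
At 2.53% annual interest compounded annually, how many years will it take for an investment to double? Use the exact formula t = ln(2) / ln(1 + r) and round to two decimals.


Doubling condition: (1 + r)^t = 2
Take ln of both sides: t × ln(1 + r) = ln(2)
t = ln(2) / ln(1 + r)
t = 0.693147 / 0.024985
t = 27.74

t = ln(2) / ln(1 + r) = 27.74 years


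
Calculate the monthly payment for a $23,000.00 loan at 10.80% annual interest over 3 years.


Loan payment formula: PMT = PV × r / (1 − (1 + r)^(−n))
Monthly rate r = 0.108/12 = 0.009, n = 36 months
Denominator: 1 − (1 + 0.108/12)^(−36) = 0.275701
PMT = $23,000.00 × (0.108/12) / 0.275701
PMT = $750.81 per month

PMT = PV × r / (1-(1+r)^(-n)) = $750.81/month


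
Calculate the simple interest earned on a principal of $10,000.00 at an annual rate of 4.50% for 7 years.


Simple interest formula: I = P × r × t
I = $10,000.00 × 0.045 × 7
I = $3,150.00

I = P × r × t = $3,150.00


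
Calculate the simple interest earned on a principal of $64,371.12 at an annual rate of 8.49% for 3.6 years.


Simple interest formula: I = P × r × t
I = $64,371.12 × 0.0849 × 3.6
I = $19,674.39

I = P × r × t = $19,674.39


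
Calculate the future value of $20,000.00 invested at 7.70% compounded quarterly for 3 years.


Compound interest formula: A = P(1 + r/n)^(nt)
A = $20,000.00 × (1 + 0.077/4)^(4 × 3)
Growth factor: (1 + 0.077/4)^12 = 1.2570966
A = $20,000.00 × 1.2570966
A = $25,141.93

A = P(1 + r/n)^(nt) = $25,141.93


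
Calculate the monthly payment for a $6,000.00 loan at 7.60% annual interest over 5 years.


Loan payment formula: PMT = PV × r / (1 − (1 + r)^(−n))
Monthly rate r = 0.076/12 ≈ 0.00633333, n = 60 months
Denominator: 1 − (1 + 0.076/12)^(−60) = 0.315319
PMT = $6,000.00 × (0.076/12) / 0.315319
PMT = $120.51 per month

PMT = PV × r / (1-(1+r)^(-n)) = $120.51/month


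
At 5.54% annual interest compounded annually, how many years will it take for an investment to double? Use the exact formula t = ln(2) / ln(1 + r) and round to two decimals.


Doubling condition: (1 + r)^t = 2
Take ln of both sides: t × ln(1 + r) = ln(2)
t = ln(2) / ln(1 + r)
t = 0.693147 / 0.053920
t = 12.86

t = ln(2) / ln(1 + r) = 12.86 years


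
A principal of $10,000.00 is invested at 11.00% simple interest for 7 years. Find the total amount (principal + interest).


Total amount formula: A = P(1 + rt) = P + P·r·t
Interest: I = P × r × t = $10,000.00 × 0.11 × 7 = $7,700.00
A = P + I = $10,000.00 + $7,700.00 = $17,700.00

A = P + I = P(1 + rt) = $17,700.00


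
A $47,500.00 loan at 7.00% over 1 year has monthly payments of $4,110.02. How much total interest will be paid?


Total paid over the life of the loan = PMT × n.
Total paid = $4,110.02 × 12 = $49,320.24
Total interest = total paid − principal = $49,320.24 − $47,500.00 = $1,820.24

Total interest = (PMT × n) - PV = $1,820.24


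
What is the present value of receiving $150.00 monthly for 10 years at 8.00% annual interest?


Present value of an ordinary annuity: PV = PMT × (1 − (1 + r)^(−n)) / r
Monthly rate r = 0.08/12 ≈ 0.00666667, n = 120
PV = $150.00 × (1 − (1 + 0.08/12)^(−120)) / (0.08/12)
PV = $150.00 × 82.421481
PV = $12,363.22

PV = PMT × (1-(1+r)^(-n))/r = $12,363.22


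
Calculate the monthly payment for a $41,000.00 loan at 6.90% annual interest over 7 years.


Loan payment formula: PMT = PV × r / (1 − (1 + r)^(−n))
Monthly rate r = 0.069/12 = 0.00575, n = 84 months
Denominator: 1 − (1 + 0.069/12)^(−84) = 0.382216
PMT = $41,000.00 × (0.069/12) / 0.382216
PMT = $616.80 per month

PMT = PV × r / (1-(1+r)^(-n)) = $616.80/month


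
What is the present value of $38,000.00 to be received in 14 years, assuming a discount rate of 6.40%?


Present value formula: PV = FV / (1 + r)^t
PV = $38,000.00 / (1 + 0.064)^14
PV = $38,000.00 / 2.383322
PV = $15,944.13

PV = FV / (1 + r)^t = $15,944.13


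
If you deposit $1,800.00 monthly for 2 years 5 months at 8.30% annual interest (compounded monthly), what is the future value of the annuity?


Future value of an ordinary annuity: FV = PMT × ((1 + r)^n − 1) / r
Monthly rate r = 0.083/12 ≈ 0.00691667, n = 29
FV = $1,800.00 × ((1 + 0.083/12)^29 − 1) / (0.083/12)
FV = $1,800.00 × 31.9911136
FV = $57,584.00

FV = PMT × ((1+r)^n - 1)/r = $57,584.00


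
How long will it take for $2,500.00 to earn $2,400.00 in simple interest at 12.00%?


Rearrange the simple interest formula for t:
I = P × r × t  ⇒  t = I / (P × r)
t = $2,400.00 / ($2,500.00 × 0.12)
t = 8

t = I/(P×r) = 8 years


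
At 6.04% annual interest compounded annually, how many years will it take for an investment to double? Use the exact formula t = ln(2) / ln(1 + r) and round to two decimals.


Doubling condition: (1 + r)^t = 2
Take ln of both sides: t × ln(1 + r) = ln(2)
t = ln(2) / ln(1 + r)
t = 0.693147 / 0.058646
t = 11.82

t = ln(2) / ln(1 + r) = 11.82 years


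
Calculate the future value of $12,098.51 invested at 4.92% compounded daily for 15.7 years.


Compound interest formula: A = P(1 + r/n)^(nt)
A = $12,098.51 × (1 + 0.0492/365)^(365 × 15.7)
Growth factor: (1 + 0.0492/365)^5730.5 = 2.164930
A = $12,098.51 × 2.164930
A = $26,192.43

A = P(1 + r/n)^(nt) = $26,192.43


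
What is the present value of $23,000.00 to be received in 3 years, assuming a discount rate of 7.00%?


Present value formula: PV = FV / (1 + r)^t
PV = $23,000.00 / (1 + 0.07)^3
PV = $23,000.00 / 1.225043
PV = $18,774.85

PV = FV / (1 + r)^t = $18,774.85


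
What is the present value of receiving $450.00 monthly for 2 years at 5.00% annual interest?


Present value of an ordinary annuity: PV = PMT × (1 − (1 + r)^(−n)) / r
Monthly rate r = 0.05/12 ≈ 0.00416667, n = 24
PV = $450.00 × (1 − (1 + 0.05/12)^(−24)) / (0.05/12)
PV = $450.00 × 22.793898
PV = $10,257.25

PV = PMT × (1-(1+r)^(-n))/r = $10,257.25


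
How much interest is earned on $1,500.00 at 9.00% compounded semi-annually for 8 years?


Compound interest earned = final amount − principal.
A = P(1 + r/n)^(nt) = $1,500.00 × (1 + 0.09/2)^(2 × 8) = $3,033.56
Interest = A − P = $3,033.56 − $1,500.00 = $1,533.56

Interest = A - P = $1,533.56


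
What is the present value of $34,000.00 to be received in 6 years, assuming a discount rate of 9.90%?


Present value formula: PV = FV / (1 + r)^t
PV = $34,000.00 / (1 + 0.099)^6
PV = $34,000.00 / 1.761920
PV = $19,297.13

PV = FV / (1 + r)^t = $19,297.13


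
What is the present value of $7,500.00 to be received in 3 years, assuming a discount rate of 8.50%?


Present value formula: PV = FV / (1 + r)^t
PV = $7,500.00 / (1 + 0.085)^3
PV = $7,500.00 / 1.277289
PV = $5,871.81

PV = FV / (1 + r)^t = $5,871.81


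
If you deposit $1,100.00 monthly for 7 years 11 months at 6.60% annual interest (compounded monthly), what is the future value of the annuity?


Future value of an ordinary annuity: FV = PMT × ((1 + r)^n − 1) / r
Monthly rate r = 0.066/12 = 0.0055, n = 95
FV = $1,100.00 × ((1 + 0.066/12)^95 − 1) / (0.066/12)
FV = $1,100.00 × 124.331935
FV = $136,765.13

FV = PMT × ((1+r)^n - 1)/r = $136,765.13


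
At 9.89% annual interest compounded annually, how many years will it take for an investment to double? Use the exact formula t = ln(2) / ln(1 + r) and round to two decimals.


Doubling condition: (1 + r)^t = 2
Take ln of both sides: t × ln(1 + r) = ln(2)
t = ln(2) / ln(1 + r)
t = 0.693147 / 0.094310
t = 7.35

t = ln(2) / ln(1 + r) = 7.35 years


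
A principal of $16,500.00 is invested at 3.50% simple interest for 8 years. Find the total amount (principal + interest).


Total amount formula: A = P(1 + rt) = P + P·r·t
Interest: I = P × r × t = $16,500.00 × 0.035 × 8 = $4,620.00
A = P + I = $16,500.00 + $4,620.00 = $21,120.00

A = P + I = P(1 + rt) = $21,120.00


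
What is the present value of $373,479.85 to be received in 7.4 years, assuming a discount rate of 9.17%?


Present value formula: PV = FV / (1 + r)^t
PV = $373,479.85 / (1 + 0.0917)^7.4
PV = $373,479.85 / 1.9140994
PV = $195,120.40

PV = FV / (1 + r)^t = $195,120.40


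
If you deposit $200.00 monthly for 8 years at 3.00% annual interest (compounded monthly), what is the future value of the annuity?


Future value of an ordinary annuity: FV = PMT × ((1 + r)^n − 1) / r
Monthly rate r = 0.03/12 = 0.0025, n = 96
FV = $200.00 × ((1 + 0.03/12)^96 − 1) / (0.03/12)
FV = $200.00 × 108.347387
FV = $21,669.48

FV = PMT × ((1+r)^n - 1)/r = $21,669.48


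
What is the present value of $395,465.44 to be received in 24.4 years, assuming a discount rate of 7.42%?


Present value formula: PV = FV / (1 + r)^t
PV = $395,465.44 / (1 + 0.0742)^24.4
PV = $395,465.44 / 5.734263
PV = $68,965.35

PV = FV / (1 + r)^t = $68,965.35


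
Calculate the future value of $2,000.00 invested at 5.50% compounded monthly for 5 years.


Compound interest formula: A = P(1 + r/n)^(nt)
A = $2,000.00 × (1 + 0.055/12)^(12 × 5)
Growth factor: (1 + 0.055/12)^60 = 1.315704
A = $2,000.00 × 1.315704
A = $2,631.41

A = P(1 + r/n)^(nt) = $2,631.41


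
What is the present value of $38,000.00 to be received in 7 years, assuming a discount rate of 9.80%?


Present value formula: PV = FV / (1 + r)^t
PV = $38,000.00 / (1 + 0.098)^7
PV = $38,000.00 / 1.924050
PV = $19,750.01

PV = FV / (1 + r)^t = $19,750.01


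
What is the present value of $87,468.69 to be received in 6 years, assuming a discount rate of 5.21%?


Present value formula: PV = FV / (1 + r)^t
PV = $87,468.69 / (1 + 0.0521)^6
PV = $87,468.69 / 1.3562574
PV = $64,492.69

PV = FV / (1 + r)^t = $64,492.69


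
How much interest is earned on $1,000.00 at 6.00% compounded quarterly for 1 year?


Compound interest earned = final amount − principal.
A = P(1 + r/n)^(nt) = $1,000.00 × (1 + 0.06/4)^(4 × 1) = $1,061.36
Interest = A − P = $1,061.36 − $1,000.00 = $61.36

Interest = A - P = $61.36


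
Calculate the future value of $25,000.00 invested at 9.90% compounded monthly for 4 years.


Compound interest formula: A = P(1 + r/n)^(nt)
A = $25,000.00 × (1 + 0.099/12)^(12 × 4)
Growth factor: (1 + 0.099/12)^48 = 1.48345738
A = $25,000.00 × 1.48345738
A = $37,086.43

A = P(1 + r/n)^(nt) = $37,086.43


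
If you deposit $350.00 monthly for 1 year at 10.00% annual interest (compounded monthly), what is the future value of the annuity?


Future value of an ordinary annuity: FV = PMT × ((1 + r)^n − 1) / r
Monthly rate r = 0.1/12 ≈ 0.00833333, n = 12
FV = $350.00 × ((1 + 0.1/12)^12 − 1) / (0.1/12)
FV = $350.00 × 12.565568
FV = $4,397.95

FV = PMT × ((1+r)^n - 1)/r = $4,397.95


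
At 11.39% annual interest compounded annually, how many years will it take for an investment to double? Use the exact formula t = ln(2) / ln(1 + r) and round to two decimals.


Doubling condition: (1 + r)^t = 2
Take ln of both sides: t × ln(1 + r) = ln(2)
t = ln(2) / ln(1 + r)
t = 0.693147 / 0.107867
t = 6.43

t = ln(2) / ln(1 + r) = 6.43 years


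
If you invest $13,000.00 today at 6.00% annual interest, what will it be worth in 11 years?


Future value formula: FV = PV × (1 + r)^t
FV = $13,000.00 × (1 + 0.06)^11
FV = $13,000.00 × 1.8982986
FV = $24,677.88

FV = PV × (1 + r)^t = $24,677.88


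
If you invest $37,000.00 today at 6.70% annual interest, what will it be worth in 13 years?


Future value formula: FV = PV × (1 + r)^t
FV = $37,000.00 × (1 + 0.067)^13
FV = $37,000.00 × 2.32347205
FV = $85,968.47

FV = PV × (1 + r)^t = $85,968.47


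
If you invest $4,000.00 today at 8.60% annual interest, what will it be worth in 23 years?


Future value formula: FV = PV × (1 + r)^t
FV = $4,000.00 × (1 + 0.086)^23
FV = $4,000.00 × 6.669388
FV = $26,677.55

FV = PV × (1 + r)^t = $26,677.55


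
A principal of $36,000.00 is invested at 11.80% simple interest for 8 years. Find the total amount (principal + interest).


Total amount formula: A = P(1 + rt) = P + P·r·t
Interest: I = P × r × t = $36,000.00 × 0.118 × 8 = $33,984.00
A = P + I = $36,000.00 + $33,984.00 = $69,984.00

A = P + I = P(1 + rt) = $69,984.00


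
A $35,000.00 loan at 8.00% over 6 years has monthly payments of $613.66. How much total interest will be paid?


Total paid over the life of the loan = PMT × n.
Total paid = $613.66 × 72 = $44,183.52
Total interest = total paid − principal = $44,183.52 − $35,000.00 = $9,183.52

Total interest = (PMT × n) - PV = $9,183.52


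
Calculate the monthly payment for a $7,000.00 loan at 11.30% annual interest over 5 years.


Loan payment formula: PMT = PV × r / (1 − (1 + r)^(−n))
Monthly rate r = 0.113/12 ≈ 0.00941667, n = 60 months
Denominator: 1 − (1 + 0.113/12)^(−60) = 0.430135
PMT = $7,000.00 × (0.113/12) / 0.430135
PMT = $153.25 per month

PMT = PV × r / (1-(1+r)^(-n)) = $153.25/month


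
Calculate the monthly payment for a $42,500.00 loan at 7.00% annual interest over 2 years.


Loan payment formula: PMT = PV × r / (1 − (1 + r)^(−n))
Monthly rate r = 0.07/12 ≈ 0.00583333, n = 24 months
Denominator: 1 − (1 + 0.07/12)^(−24) = 0.1302881
PMT = $42,500.00 × (0.07/12) / 0.1302881
PMT = $1,902.83 per month

PMT = PV × r / (1-(1+r)^(-n)) = $1,902.83/month


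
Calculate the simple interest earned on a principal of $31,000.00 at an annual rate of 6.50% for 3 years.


Simple interest formula: I = P × r × t
I = $31,000.00 × 0.065 × 3
I = $6,045.00

I = P × r × t = $6,045.00


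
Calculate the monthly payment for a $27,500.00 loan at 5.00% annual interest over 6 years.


Loan payment formula: PMT = PV × r / (1 − (1 + r)^(−n))
Monthly rate r = 0.05/12 ≈ 0.00416667, n = 72 months
Denominator: 1 − (1 + 0.05/12)^(−72) = 0.258720
PMT = $27,500.00 × (0.05/12) / 0.258720
PMT = $442.89 per month

PMT = PV × r / (1-(1+r)^(-n)) = $442.89/month
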